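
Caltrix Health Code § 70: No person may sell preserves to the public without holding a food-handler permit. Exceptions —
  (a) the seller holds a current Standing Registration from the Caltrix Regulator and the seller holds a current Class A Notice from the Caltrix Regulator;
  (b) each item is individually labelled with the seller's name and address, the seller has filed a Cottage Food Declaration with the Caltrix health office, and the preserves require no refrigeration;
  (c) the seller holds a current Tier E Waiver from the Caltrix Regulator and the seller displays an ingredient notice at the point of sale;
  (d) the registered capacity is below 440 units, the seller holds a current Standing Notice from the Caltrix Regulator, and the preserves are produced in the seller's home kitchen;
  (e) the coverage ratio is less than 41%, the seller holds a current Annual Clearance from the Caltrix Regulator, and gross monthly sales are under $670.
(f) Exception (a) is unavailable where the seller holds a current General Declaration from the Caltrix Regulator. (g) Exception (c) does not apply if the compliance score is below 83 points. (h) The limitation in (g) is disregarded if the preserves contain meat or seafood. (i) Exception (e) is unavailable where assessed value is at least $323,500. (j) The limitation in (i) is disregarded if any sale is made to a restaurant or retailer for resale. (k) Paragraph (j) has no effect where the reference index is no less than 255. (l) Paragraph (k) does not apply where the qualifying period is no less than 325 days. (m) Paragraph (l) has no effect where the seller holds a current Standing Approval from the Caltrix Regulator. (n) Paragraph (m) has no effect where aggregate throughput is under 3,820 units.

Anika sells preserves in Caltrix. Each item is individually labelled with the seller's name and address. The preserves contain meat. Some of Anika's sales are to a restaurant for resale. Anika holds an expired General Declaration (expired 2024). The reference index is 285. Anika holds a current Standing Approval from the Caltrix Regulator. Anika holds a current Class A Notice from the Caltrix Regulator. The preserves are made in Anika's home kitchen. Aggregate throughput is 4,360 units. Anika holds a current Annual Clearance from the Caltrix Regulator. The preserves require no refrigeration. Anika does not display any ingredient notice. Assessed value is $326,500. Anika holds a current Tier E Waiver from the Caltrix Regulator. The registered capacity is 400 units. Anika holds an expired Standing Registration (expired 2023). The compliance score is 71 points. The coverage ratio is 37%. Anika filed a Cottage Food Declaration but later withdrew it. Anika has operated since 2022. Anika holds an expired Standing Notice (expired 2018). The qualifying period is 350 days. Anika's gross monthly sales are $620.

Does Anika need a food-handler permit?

Yes — Anika must hold a food-handler permit.

Exception (a) requires that the seller holds a current Standing Registration from the Caltrix Regulator; but the Standing Registration is not current, so (a) is unavailable.
Exception (b) does not apply: the Cottage Food Declaration was withdrawn.
Exception (c) requires that the seller displays an ingredient notice at the point of sale; but no ingredient notice is displayed, so (c) is unavailable.
Exception (d) requires that the seller holds a current Standing Notice from the Caltrix Regulator; but the Standing Notice is not current, so (d) is unavailable.
Exception (e): the coverage ratio is 37%, less than the 41% limit; a current Annual Clearance is held; gross monthly sales are $620, under the $670 limit — every condition holds. But applying paragraphs (i)–(n): (i) operates — assessed value is $326,500, meeting the $323,500 threshold. (j) would limit (i) — some sales are to a restaurant for resale — but (k) sets (j) aside: (k) is triggered — the reference index is 285, meeting the 255 threshold. (l) is engaged (the qualifying period is 350 days, meeting the 325 days threshold), but is set aside by (m): (m) operates against (l): a current Standing Approval is held. (n) is not engaged (aggregate throughput is 4,360 units, not under 3,820 units), so (m) stands. (e) is therefore removed.
No exception is made out. Anika falls within the general rule.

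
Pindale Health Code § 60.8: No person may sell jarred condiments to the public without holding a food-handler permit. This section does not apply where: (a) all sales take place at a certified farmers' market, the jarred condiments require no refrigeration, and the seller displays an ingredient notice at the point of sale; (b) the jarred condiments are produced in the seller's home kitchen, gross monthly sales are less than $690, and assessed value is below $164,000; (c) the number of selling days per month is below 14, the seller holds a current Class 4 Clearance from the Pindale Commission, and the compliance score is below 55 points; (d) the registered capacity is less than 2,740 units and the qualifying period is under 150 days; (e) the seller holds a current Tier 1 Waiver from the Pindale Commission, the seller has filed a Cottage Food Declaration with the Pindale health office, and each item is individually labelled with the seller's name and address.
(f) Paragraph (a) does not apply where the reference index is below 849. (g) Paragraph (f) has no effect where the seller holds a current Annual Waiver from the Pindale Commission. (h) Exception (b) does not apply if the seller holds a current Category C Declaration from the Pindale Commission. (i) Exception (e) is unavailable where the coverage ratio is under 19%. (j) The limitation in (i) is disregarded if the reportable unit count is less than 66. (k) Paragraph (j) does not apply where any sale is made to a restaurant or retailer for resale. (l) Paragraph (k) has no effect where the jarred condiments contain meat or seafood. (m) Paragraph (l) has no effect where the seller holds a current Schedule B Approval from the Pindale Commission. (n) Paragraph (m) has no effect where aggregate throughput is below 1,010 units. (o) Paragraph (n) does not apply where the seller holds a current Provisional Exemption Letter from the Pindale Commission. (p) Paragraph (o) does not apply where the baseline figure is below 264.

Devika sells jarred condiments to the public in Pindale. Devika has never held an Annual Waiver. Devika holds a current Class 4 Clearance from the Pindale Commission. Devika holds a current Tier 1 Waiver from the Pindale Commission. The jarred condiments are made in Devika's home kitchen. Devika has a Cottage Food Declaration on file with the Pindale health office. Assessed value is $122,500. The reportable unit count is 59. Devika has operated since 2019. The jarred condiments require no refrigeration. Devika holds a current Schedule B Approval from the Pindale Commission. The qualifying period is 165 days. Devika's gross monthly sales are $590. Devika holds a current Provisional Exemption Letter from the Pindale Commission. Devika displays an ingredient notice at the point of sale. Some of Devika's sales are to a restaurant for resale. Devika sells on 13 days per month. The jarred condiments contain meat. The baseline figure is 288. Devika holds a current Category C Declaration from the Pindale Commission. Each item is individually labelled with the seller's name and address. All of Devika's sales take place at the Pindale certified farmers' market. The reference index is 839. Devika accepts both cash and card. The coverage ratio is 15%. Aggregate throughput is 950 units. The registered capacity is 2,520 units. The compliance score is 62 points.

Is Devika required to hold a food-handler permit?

All of (a)'s requirements are met (all sales are at a certified farmers' market; the jarred condiments are shelf-stable; an ingredient notice is displayed). But applying paragraphs (f)–(g): (f) applies — the reference index is 839, below the 849 limit. (g), which would lift (f), is not engaged — there is no Annual Waiver in force. So (a) is unavailable.
All of (b)'s requirements are met (the jarred condiments are home-kitchen produced; gross monthly sales are $590, less than the $690 limit; assessed value is $122,500, below the $164,000 limit). However, paragraph (h) must be considered: (h) applies — a current Category C Declaration is held. Exception (b) does not apply.
Exception (c) fails — the compliance score is 62 points, not below 55 points.
Exception (d) does not apply: the qualifying period is 165 days, not under 150 days.
Exception (e)'s conditions are all satisfied: a current Tier 1 Waiver is held; a Cottage Food Declaration is on file; items are individually labelled. But applying paragraphs (i)–(p): (i) is triggered — the coverage ratio is 15%, under the 19% limit. (j) would limit (i) — the reportable unit count is 59, less than the 66 limit — but (k) sets (j) aside: (k) operates against (j): some sales are to a restaurant for resale. (l) would limit (k) — the jarred condiments contain meat — but (m) sets (l) aside: (m) operates against (l): a current Schedule B Approval is held. (n) would limit (m) — aggregate throughput is 950 units, below the 1,010 units limit — but (o) sets (n) aside: (o) is engaged — a current Provisional Exemption Letter is held. (p) does not operate here (the baseline figure is 288, not below 264), so (o) stands. (e) is therefore removed.
No exception applies. The general rule governs.

Yes — Devika must hold a food-handler permit.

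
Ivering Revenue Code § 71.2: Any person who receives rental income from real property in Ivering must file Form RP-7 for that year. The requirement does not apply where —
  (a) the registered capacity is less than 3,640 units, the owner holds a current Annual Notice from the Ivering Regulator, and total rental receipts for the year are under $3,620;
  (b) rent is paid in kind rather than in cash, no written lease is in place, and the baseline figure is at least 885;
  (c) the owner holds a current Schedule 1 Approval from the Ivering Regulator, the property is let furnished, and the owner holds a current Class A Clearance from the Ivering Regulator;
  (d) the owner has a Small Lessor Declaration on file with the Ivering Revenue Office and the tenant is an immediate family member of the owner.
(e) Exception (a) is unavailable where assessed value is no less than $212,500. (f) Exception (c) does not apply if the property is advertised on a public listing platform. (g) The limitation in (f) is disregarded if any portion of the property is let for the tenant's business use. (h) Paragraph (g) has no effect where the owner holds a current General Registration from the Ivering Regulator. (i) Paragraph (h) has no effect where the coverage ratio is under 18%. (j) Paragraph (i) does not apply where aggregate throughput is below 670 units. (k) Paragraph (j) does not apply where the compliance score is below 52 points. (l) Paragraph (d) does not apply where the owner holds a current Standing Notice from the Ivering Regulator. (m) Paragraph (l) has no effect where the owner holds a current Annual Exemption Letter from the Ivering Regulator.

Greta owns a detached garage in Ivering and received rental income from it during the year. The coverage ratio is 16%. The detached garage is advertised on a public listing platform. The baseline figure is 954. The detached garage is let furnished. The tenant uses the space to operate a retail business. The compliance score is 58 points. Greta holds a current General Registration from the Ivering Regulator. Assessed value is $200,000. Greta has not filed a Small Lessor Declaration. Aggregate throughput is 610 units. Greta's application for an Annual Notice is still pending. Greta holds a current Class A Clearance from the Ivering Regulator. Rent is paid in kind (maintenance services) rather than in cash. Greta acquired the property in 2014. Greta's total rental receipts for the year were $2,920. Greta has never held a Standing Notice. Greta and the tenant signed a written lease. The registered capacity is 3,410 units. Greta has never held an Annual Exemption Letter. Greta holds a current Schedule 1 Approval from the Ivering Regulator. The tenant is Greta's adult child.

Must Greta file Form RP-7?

Yes — Greta must file Form RP-7.

Exception (a) requires that the owner holds a current Annual Notice from the Ivering Regulator; but the Annual Notice is not current, so (a) is unavailable.
Exception (b) does not apply: a written lease is in place.
Exception (c): a current Schedule 1 Approval is held; the property is let furnished; a current Class A Clearance is held — every condition holds. But applying paragraphs (f)–(k): (f) operates — the property is publicly advertised. (g) would limit (f) — the space is let for business use — but (h) sets (g) aside: (h) applies — a current General Registration is held. (i) applies (the coverage ratio is 16%, under the 18% limit), but is itself disapplied by (j): (j) operates against (i): aggregate throughput is 610 units, below the 670 units limit. (k), which would lift (j), does not operate here — the compliance score is 58 points, not below 52 points. Exception (c) does not apply.
Exception (d) fails — no Small Lessor Declaration is on file.
No exception applies. The general rule governs.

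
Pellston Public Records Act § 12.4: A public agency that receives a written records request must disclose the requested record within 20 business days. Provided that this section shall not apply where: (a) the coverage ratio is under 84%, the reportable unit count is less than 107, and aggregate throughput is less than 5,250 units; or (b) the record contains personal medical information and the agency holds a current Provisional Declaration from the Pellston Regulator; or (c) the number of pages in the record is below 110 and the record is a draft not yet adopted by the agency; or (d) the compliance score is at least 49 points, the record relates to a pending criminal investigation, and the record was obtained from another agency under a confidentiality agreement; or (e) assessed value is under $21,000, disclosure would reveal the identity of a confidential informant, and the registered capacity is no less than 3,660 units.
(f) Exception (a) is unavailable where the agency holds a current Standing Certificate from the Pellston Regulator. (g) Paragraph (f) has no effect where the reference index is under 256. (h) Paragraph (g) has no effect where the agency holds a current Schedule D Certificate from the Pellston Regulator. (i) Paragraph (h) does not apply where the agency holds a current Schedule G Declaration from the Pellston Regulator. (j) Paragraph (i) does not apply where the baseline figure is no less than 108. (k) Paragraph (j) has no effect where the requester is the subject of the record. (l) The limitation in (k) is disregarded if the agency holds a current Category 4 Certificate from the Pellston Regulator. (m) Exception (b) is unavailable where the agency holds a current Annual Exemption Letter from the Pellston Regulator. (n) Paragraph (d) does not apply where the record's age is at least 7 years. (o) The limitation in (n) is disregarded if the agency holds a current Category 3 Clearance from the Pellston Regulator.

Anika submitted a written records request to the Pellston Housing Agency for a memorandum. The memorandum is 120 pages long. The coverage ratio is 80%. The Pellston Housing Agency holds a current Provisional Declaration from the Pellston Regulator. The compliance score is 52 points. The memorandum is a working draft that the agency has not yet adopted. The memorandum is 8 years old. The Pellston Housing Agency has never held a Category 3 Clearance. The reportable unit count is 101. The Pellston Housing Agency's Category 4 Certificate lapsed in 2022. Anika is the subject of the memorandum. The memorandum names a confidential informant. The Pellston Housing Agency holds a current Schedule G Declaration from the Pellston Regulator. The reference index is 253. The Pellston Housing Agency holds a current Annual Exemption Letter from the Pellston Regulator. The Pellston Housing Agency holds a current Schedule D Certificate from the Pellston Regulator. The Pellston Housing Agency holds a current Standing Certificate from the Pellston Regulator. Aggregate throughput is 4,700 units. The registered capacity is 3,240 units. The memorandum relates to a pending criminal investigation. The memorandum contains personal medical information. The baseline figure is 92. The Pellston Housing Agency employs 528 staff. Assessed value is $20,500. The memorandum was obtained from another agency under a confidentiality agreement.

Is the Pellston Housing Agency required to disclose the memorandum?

Exception (a)'s conditions are all satisfied: the coverage ratio is 80%, under the 84% limit; the reportable unit count is 101, less than the 107 limit; aggregate throughput is 4,700 units, less than the 5,250 units limit. Under paragraphs (f)–(l): (f) would limit (a) — a current Standing Certificate is held — but (g) sets (f) aside: (g) operates against (f): the reference index is 253, under the 256 limit. (h) would limit (g) — a current Schedule D Certificate is held — but (i) sets (h) aside: (i) operates against (h): a current Schedule G Declaration is held. (j) is not engaged (the baseline figure is 92, short of 108), so (i) stands. (a) remains available.
Exception (b) is satisfied on its face — the memorandum contains personal medical information; a current Provisional Declaration is held. Turning to paragraph (m): (m) is triggered — a current Annual Exemption Letter is held. Exception (b) does not apply.
Exception (c) fails — the number of pages in the record is 120, not below 110.
Exception (d) is satisfied on its face — the compliance score is 52 points, meeting the 49 points threshold; the memorandum relates to a pending investigation; the memorandum was obtained under a confidentiality agreement. Turning to paragraphs (n)–(o): (n) operates — the record's age is 8 years, meeting the 7 years threshold. (o) is not engaged (there is no Category 3 Clearance in force), so (n) stands. (d) is therefore removed.
Exception (e) does not apply: the registered capacity is 3,240 units, short of 3,660 units.

No — exception (a) applies; the Pellston Housing Agency is not required to disclose the memorandum.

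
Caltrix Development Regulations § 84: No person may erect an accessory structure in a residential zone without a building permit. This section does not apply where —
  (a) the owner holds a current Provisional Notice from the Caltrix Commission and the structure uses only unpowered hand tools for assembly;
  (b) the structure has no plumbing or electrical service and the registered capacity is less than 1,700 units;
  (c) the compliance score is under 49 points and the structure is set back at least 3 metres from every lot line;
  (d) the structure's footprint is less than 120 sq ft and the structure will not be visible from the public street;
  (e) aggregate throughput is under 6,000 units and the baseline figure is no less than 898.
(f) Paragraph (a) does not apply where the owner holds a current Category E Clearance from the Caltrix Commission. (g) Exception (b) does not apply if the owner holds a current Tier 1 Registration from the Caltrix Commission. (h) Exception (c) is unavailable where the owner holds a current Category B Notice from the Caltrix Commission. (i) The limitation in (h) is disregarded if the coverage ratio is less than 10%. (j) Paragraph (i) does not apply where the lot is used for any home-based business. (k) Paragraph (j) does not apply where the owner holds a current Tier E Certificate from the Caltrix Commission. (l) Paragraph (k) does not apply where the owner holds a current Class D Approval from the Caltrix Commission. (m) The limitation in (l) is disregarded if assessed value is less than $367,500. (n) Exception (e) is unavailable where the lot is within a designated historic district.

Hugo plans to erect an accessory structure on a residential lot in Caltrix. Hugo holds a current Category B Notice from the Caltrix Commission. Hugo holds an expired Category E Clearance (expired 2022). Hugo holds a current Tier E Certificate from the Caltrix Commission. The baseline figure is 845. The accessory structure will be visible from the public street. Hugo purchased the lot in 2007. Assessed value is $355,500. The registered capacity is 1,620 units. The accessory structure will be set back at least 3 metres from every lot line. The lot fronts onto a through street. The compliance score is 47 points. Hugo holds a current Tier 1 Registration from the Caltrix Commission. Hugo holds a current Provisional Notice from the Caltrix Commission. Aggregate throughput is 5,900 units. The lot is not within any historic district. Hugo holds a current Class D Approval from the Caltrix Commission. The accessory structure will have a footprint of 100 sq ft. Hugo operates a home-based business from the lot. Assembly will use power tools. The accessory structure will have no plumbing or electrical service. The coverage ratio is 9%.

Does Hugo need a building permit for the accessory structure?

No — exception (c) applies; Hugo does not need a building permit.

Exception (a) fails — assembly uses power tools.
Exception (b) is satisfied on its face — there is no plumbing or electrical service; the registered capacity is 1,620 units, less than the 1,700 units limit. Turning to paragraph (g): (g) applies — a current Tier 1 Registration is held. (b) is therefore removed.
Exception (c) is satisfied on its face — the compliance score is 47 points, under the 49 points limit; the setback is at least 3 m on every side. Under paragraphs (h)–(m): (h) operates (a current Category B Notice is held), but is overridden by (i): (i) operates against (h): the coverage ratio is 9%, less than the 10% limit. (j) is engaged (a home-based business operates on the lot), but yields to (k): (k) operates — a current Tier E Certificate is held. (l) would limit (k) — a current Class D Approval is held — but (m) sets (l) aside: (m) is engaged — assessed value is $355,500, less than the $367,500 limit. (c) remains available.
Exception (d) fails — the structure will be visible from the street.
Exception (e) requires that the baseline figure is no less than 898; but the baseline figure is 845, short of 898, so (e) is unavailable.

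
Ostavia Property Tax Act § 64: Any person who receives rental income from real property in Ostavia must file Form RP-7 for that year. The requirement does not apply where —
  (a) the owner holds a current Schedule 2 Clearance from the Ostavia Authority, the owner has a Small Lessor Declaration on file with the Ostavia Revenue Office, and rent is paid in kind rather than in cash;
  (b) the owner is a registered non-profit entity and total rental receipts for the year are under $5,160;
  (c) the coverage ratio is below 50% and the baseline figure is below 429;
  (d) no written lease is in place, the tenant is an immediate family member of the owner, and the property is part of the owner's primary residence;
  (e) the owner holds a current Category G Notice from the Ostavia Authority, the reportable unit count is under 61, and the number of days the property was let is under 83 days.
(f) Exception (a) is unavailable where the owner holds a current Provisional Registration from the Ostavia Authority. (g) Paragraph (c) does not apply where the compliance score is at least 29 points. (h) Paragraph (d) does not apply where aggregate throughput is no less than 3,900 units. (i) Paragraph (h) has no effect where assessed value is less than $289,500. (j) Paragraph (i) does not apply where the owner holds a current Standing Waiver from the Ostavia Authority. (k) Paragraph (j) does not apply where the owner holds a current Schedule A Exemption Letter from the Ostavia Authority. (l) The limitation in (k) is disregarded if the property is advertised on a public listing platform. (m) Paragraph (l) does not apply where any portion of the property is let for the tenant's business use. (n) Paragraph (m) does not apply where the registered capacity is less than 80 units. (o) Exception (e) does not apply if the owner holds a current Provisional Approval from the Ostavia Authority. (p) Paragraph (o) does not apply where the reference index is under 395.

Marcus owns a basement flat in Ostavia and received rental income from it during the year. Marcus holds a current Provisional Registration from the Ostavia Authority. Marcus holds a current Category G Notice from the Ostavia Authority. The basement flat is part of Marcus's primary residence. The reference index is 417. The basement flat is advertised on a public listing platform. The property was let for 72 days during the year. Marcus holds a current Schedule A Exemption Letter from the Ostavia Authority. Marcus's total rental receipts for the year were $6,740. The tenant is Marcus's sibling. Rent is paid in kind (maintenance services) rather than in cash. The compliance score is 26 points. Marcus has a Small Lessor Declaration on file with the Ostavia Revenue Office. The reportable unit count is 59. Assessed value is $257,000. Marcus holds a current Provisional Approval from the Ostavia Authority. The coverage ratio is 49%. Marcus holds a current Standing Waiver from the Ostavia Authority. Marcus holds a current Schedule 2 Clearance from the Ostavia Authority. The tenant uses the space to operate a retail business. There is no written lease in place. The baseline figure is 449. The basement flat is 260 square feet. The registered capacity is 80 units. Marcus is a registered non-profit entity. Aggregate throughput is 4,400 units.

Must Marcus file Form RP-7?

Exception (a)'s conditions are all satisfied: a current Schedule 2 Clearance is held; a Small Lessor Declaration is on file; rent is paid in kind. But: (f) is engaged — a current Provisional Registration is held. So (a) is unavailable.
Exception (b) does not apply: total rental receipts for the year are $6,740, not under $5,160.
Exception (c) does not apply: the baseline figure is 449, not below 429.
All of (d)'s requirements are met (there is no written lease; the tenant is an immediate family member; the basement flat is part of the primary residence). As to paragraphs (h)–(n): (h) would limit (d) — aggregate throughput is 4,400 units, meeting the 3,900 units threshold — but (i) sets (h) aside: (i) operates against (h): assessed value is $257,000, less than the $289,500 limit. (j) would limit (i) — a current Standing Waiver is held — but (k) sets (j) aside: (k) operates against (j): a current Schedule A Exemption Letter is held. (l) would limit (k) — the property is publicly advertised — but (m) sets (l) aside: (m) is triggered — the space is let for business use. (n) is inapplicable (the registered capacity is 80 units, not less than 80 units), so (m) stands. So (d) applies.
Exception (e): a current Category G Notice is held; the reportable unit count is 59, under the 61 limit; the number of days the property was let is 72 days, under the 83 days limit — every condition holds. But applying paragraphs (o)–(p): (o) operates against (e): a current Provisional Approval is held. (p) is not engaged (the reference index is 417, not under 395), so (o) stands. So (e) is unavailable.

No — exception (d) applies; Marcus is not required to file Form RP-7.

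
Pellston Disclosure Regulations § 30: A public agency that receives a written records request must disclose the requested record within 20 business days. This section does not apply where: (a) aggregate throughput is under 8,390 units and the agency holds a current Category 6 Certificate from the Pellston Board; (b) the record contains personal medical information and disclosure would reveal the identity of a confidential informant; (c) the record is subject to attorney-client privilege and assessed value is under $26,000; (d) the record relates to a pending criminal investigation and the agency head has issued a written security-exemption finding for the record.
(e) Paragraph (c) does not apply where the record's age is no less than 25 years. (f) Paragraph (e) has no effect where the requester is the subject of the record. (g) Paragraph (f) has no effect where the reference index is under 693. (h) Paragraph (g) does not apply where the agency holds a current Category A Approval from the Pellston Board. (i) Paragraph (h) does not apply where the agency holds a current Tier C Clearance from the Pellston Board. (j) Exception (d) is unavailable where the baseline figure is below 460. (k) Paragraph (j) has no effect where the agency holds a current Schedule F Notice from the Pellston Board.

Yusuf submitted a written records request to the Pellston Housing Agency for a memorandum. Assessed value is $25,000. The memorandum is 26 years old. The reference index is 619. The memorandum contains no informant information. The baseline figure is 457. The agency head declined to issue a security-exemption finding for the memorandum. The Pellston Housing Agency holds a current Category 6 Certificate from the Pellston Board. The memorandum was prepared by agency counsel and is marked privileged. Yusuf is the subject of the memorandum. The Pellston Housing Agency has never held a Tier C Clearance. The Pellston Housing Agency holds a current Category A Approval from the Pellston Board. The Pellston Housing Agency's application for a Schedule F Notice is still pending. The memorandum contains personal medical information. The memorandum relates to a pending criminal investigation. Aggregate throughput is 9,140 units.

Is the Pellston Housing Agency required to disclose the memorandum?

Exception (a) does not apply: aggregate throughput is 9,140 units, not under 8,390 units.
Exception (b) does not apply: the memorandum contains no informant information.
All of (c)'s requirements are met (the memorandum is privileged; assessed value is $25,000, under the $26,000 limit). Applying paragraphs (e)–(i): (e) applies (the record's age is 26 years, meeting the 25 years threshold), but yields to (f): (f) applies — Yusuf is the subject of the memorandum. (g) would limit (f) — the reference index is 619, under the 693 limit — but (h) sets (g) aside: (h) operates against (g): a current Category A Approval is held. (i) is not triggered (the Tier C Clearance is not current), so (h) stands. (c) remains available.
Exception (d) fails — the agency head declined to issue a security-exemption finding.

No — exception (c) applies; the Pellston Housing Agency is not required to disclose the memorandum.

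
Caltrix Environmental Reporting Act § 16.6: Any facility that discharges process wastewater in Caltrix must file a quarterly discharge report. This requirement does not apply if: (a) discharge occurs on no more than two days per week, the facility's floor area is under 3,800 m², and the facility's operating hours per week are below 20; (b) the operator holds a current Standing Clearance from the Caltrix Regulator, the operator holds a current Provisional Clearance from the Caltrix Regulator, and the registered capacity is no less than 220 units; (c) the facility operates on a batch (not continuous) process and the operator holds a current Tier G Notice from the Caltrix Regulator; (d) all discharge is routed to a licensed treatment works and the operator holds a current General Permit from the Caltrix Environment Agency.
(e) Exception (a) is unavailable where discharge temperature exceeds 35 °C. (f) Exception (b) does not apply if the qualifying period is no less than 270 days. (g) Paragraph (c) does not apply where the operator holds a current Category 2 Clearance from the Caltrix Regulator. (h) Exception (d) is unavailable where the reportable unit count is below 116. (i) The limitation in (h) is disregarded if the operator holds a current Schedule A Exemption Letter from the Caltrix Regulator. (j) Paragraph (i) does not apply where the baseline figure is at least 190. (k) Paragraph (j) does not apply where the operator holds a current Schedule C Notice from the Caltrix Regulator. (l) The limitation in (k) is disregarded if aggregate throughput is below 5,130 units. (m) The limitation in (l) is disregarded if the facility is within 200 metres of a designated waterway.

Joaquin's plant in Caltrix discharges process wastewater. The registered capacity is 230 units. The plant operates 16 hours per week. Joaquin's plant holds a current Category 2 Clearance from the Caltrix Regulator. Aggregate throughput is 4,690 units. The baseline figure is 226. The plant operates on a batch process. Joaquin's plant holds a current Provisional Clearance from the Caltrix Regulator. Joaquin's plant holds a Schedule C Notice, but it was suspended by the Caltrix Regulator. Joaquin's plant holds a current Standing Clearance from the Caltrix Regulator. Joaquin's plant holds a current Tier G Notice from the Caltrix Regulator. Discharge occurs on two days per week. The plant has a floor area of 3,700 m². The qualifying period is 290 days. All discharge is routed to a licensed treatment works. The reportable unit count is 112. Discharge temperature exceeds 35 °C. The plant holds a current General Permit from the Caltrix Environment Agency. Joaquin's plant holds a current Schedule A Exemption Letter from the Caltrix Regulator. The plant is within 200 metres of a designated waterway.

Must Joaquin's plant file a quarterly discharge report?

Exception (a)'s conditions are all satisfied: discharge occurs on no more than two days per week; the facility's floor area is 3,700 m², under the 3,800 m² limit; the facility's operating hours per week are 16, below the 20 limit. Turning to paragraph (e): (e) is engaged — discharge temperature exceeds 35 °C. Exception (a) does not apply.
All of (b)'s requirements are met (a current Standing Clearance is held; a current Provisional Clearance is held; the registered capacity is 230 units, meeting the 220 units threshold). However, paragraph (f) must be considered: (f) is triggered — the qualifying period is 290 days, meeting the 270 days threshold. Exception (b) does not apply.
Exception (c): the facility operates on a batch process; a current Tier G Notice is held — every condition holds. But applying paragraph (g): (g) operates against (c): a current Category 2 Clearance is held. So (c) is unavailable.
All of (d)'s requirements are met (discharge is routed to a licensed treatment works; a current General Permit is held). But: (h) operates against (d): the reportable unit count is 112, below the 116 limit. (i) would limit (h) — a current Schedule A Exemption Letter is held — but (j) sets (i) aside: (j) applies — the baseline figure is 226, meeting the 190 threshold. (k), which would lift (j), does not operate here — there is no Schedule C Notice in force. (d) is therefore removed.
Every exception is unavailable, so the rule governs.

Yes — Joaquin's plant must file a quarterly discharge report.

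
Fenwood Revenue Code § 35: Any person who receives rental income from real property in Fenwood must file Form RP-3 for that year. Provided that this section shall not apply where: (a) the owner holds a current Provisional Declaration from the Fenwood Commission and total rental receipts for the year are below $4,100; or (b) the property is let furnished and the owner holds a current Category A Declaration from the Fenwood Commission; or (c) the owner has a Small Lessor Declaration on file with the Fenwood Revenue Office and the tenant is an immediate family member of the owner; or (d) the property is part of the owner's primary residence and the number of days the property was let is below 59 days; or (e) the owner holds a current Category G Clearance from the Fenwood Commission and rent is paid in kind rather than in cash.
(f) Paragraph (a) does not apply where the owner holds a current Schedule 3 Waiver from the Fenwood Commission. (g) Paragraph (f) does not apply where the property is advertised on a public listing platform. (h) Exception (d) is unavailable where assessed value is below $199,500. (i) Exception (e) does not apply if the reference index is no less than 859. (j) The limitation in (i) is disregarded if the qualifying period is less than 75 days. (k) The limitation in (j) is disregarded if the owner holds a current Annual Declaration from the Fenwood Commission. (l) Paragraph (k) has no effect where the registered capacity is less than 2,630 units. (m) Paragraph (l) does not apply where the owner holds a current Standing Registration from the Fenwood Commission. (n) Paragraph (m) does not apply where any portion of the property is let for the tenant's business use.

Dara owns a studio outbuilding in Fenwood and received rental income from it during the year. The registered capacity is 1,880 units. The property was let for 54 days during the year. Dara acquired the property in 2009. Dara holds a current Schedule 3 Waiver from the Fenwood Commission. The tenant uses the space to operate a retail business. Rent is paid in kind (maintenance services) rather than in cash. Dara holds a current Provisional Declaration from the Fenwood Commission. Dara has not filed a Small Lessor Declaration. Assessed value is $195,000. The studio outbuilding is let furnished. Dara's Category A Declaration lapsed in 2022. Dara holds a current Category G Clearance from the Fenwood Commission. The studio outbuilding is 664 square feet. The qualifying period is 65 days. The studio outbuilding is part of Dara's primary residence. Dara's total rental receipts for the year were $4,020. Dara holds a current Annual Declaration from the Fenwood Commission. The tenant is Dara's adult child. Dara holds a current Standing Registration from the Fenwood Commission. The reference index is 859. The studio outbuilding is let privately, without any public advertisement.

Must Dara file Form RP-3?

No — exception (e) applies; Dara is not required to file Form RP-3.

Exception (a) is satisfied on its face — a current Provisional Declaration is held; total rental receipts for the year are $4,020, below the $4,100 limit. But applying paragraphs (f)–(g): (f) is triggered — a current Schedule 3 Waiver is held. (g) is not engaged (the property is let privately without advertisement), so (f) stands. So (a) is unavailable.
Exception (b) does not apply: the Category A Declaration is not current.
Exception (c) does not apply: no Small Lessor Declaration is on file.
Exception (d)'s conditions are all satisfied: the studio outbuilding is part of the primary residence; the number of days the property was let is 54 days, below the 59 days limit. Turning to paragraph (h): (h) operates against (d): assessed value is $195,000, below the $199,500 limit. (d) is therefore removed.
Exception (e) is satisfied on its face — a current Category G Clearance is held; rent is paid in kind. Applying paragraphs (i)–(n): (i) would limit (e) — the reference index is 859, meeting the 859 threshold — but (j) sets (i) aside: (j) operates against (i): the qualifying period is 65 days, less than the 75 days limit. (k) operates (a current Annual Declaration is held), but yields to (l): (l) operates against (k): the registered capacity is 1,880 units, less than the 2,630 units limit. (m) is engaged (a current Standing Registration is held), but is displaced by (n): (n) applies — the space is let for business use. Exception (e) stands.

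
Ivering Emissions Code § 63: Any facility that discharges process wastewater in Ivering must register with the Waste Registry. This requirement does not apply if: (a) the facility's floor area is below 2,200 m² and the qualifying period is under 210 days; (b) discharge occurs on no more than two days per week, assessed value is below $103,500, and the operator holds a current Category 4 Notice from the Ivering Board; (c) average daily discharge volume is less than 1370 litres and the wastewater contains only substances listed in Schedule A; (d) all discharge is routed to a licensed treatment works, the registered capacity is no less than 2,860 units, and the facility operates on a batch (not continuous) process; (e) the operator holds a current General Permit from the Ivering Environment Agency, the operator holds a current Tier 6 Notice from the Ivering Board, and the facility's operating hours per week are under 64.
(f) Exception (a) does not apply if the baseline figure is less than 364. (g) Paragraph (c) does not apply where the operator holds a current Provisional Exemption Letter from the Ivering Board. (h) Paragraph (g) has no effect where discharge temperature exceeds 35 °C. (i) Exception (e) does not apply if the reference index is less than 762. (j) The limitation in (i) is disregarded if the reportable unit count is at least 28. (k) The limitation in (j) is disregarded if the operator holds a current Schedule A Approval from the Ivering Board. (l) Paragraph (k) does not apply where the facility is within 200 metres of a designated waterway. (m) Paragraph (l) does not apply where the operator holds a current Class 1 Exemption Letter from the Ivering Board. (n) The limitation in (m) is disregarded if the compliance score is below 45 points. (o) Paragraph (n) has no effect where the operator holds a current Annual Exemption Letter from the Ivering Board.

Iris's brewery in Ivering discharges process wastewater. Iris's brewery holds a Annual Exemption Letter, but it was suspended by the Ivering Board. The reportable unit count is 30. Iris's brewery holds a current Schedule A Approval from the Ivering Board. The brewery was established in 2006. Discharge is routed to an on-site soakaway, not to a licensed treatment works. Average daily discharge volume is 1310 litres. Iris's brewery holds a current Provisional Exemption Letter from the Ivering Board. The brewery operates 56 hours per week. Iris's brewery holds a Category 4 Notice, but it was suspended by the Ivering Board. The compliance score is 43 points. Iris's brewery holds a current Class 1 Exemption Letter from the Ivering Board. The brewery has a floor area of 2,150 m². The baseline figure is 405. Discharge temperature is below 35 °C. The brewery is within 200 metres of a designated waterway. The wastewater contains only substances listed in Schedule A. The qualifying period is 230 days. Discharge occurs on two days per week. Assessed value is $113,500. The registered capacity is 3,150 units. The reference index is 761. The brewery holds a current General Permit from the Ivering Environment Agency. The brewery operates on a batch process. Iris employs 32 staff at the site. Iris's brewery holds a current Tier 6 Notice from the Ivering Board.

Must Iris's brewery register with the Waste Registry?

No — exception (e) applies; Iris's brewery is not required to register with the Waste Registry.

Exception (a) does not apply: the qualifying period is 230 days, not under 210 days.
Exception (b) fails — assessed value is $113,500, not below $103,500.
All of (c)'s requirements are met (average daily discharge volume is 1310 litres, less than the 1370 litres limit; the wastewater is Schedule-A-only). Turning to paragraphs (g)–(h): (g) operates — a current Provisional Exemption Letter is held. (h) does not operate here (discharge temperature is below 35 °C), so (g) stands. Exception (c) does not apply.
Exception (d) requires that all discharge is routed to a licensed treatment works; but discharge is not routed to a licensed treatment works, so (d) is unavailable.
Exception (e)'s conditions are all satisfied: a current General Permit is held; a current Tier 6 Notice is held; the facility's operating hours per week are 56, under the 64 limit. As to paragraphs (i)–(o): (i) would limit (e) — the reference index is 761, less than the 762 limit — but (j) sets (i) aside: (j) applies — the reportable unit count is 30, meeting the 28 threshold. (k) applies (a current Schedule A Approval is held), but is overridden by (l): (l) operates against (k): the brewery is within 200 m of a designated waterway. (m) would limit (l) — a current Class 1 Exemption Letter is held — but (n) sets (m) aside: (n) operates against (m): the compliance score is 43 points, below the 45 points limit. (o) does not operate here (there is no Annual Exemption Letter in force), so (n) stands. (e) remains available.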